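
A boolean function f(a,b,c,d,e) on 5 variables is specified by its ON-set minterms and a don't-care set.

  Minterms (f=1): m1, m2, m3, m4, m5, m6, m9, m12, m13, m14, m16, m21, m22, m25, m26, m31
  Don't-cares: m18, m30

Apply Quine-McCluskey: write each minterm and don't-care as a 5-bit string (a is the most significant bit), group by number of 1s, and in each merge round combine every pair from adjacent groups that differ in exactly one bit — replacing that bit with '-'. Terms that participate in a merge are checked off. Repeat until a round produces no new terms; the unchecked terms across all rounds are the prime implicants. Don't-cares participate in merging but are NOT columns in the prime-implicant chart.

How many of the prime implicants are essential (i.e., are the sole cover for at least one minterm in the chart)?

[col 0] 00001*, 00010*, 00011*, 00100*, 00101*, 00110*, 01001*, 01100*, 01101*, 01110*, 10000*, 10010*, 10101*, 10110*, 11001*, 11010*, 11110*, 11111*
[col 1] -0010*, -0101, -0110*, -1001, -1110*, 0-001*, 0-100*, 0-101*, 0-110*, 00-01*, 00-10*, 000-1, 0001-, 001-0*, 0010-*, 01-01*, 011-0*, 0110-*, 1-010*, 1-110*, 10-10*, 100-0, 11-10*, 1111-
[col 2] --110, -0-10, 0--01, 0-1-0, 0-10-, 1--10
Prime implicants: --110, -0-10, -0101, -1001, 0--01, 0-1-0, 0-10-, 000-1, 0001-, 1--10, 100-0, 1111-
PI chart (minterm → PIs covering it):
  1 | 0--01,000-1
  2 | -0-10,0001-
  3 | 000-1,0001-
  4 | 0-1-0,0-10-
  5 | -0101,0--01,0-10-
  6 | --110,-0-10,0-1-0
  9 | -1001,0--01
  12 | 0-1-0,0-10-
  13 | 0--01,0-10-
  14 | --110,0-1-0
  16 | 100-0  (sole → essential)
  21 | -0101  (sole → essential)
  22 | --110,-0-10,1--10
  25 | -1001  (sole → essential)
  26 | 1--10  (sole → essential)
  31 | 1111-  (sole → essential)
Essential prime implicants: -0101, -1001, 1--10, 100-0, 1111-

5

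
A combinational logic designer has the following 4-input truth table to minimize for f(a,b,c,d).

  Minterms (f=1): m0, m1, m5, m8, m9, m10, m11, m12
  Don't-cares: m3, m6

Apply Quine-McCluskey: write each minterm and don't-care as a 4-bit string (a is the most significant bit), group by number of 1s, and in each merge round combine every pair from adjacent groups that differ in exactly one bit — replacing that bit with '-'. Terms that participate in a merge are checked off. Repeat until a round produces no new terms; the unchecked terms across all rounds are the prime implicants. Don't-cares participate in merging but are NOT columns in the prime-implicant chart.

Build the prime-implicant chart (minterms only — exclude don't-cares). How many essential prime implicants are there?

size-2^0 implicants → 0000(✓)  0001(✓)  0011(✓)  0101(✓)  0110  1000(✓)  1001(✓)  1010(✓)  1011(✓)  1100(✓)
size-2^1 implicants → -000(✓)  -001(✓)  -011(✓)  0-01  00-1(✓)  000-(✓)  1-00  10-0(✓)  10-1(✓)  100-(✓)  101-(✓)
size-2^2 implicants → -0-1  -00-  10--
Unchecked terms (primes): -0-1, -00-, 0-01, 0110, 1-00, 10--
Minterm coverage:
  m0 ⊆ -00- [E]
  m1 ⊆ -0-1,-00-,0-01
  m5 ⊆ 0-01 [E]
  m8 ⊆ -00-,1-00,10--
  m9 ⊆ -0-1,-00-,10--
  m10 ⊆ 10-- [E]
  m11 ⊆ -0-1,10--
  m12 ⊆ 1-00 [E]
E = {-00-, 0-01, 1-00, 10--}

4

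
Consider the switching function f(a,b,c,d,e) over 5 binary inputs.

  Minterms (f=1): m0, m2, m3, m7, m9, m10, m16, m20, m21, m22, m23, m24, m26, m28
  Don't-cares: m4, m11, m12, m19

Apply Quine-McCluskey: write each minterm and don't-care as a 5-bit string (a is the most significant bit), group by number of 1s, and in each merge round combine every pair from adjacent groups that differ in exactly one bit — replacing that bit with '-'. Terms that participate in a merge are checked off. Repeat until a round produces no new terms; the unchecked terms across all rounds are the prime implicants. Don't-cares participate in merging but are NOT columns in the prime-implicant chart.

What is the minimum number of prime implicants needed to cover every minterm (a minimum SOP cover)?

6

[col 0] 00000*, 00010*, 00011*, 00100*, 00111*, 01001*, 01010*, 01011*, 01100*, 10000*, 10011*, 10100*, 10101*, 10110*, 10111*, 11000*, 11010*, 11100*
[col 1] -0000*, -0011*, -0100*, -0111*, -1010, -1100*, 0-010*, 0-011*, 0-100*, 00-00*, 00-11*, 000-0, 0001-*, 010-1, 0101-*, 1-000*, 1-100*, 10-00*, 10-11*, 101-0*, 101-1*, 1010-*, 1011-*, 11-00*, 110-0
[col 2] --100, -0-00, -0-11, 0-01-, 1--00, 101--
Prime implicants: --100, -0-00, -0-11, -1010, 0-01-, 000-0, 010-1, 1--00, 101--, 110-0
PI chart (minterm → PIs covering it):
  0 | -0-00,000-0
  2 | 0-01-,000-0
  3 | -0-11,0-01-
  7 | -0-11  (sole → essential)
  9 | 010-1  (sole → essential)
  10 | -1010,0-01-
  16 | -0-00,1--00
  20 | --100,-0-00,1--00,101--
  21 | 101--  (sole → essential)
  22 | 101--  (sole → essential)
  23 | -0-11,101--
  24 | 1--00,110-0
  26 | -1010,110-0
  28 | --100,1--00
Essential prime implicants: -0-11, 010-1, 101--
Petrick residual → -1010, 000-0, 1--00
Minimum SOP uses 6 PIs: b'de + bc'de' + a'b'c'e' + a'bc'e + ad'e' + ab'c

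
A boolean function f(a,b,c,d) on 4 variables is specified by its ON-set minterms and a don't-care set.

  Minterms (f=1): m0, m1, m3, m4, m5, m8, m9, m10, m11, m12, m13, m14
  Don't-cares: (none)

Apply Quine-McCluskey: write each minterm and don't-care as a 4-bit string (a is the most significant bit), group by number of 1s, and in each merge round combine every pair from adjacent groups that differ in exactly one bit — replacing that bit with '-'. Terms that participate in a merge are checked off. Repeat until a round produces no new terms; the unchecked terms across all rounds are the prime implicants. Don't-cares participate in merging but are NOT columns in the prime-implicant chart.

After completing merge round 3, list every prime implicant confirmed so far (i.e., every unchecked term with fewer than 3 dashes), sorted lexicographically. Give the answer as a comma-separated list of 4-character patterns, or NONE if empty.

Round 0: 0000✓ 0001✓ 0011✓ 0100✓ 0101✓ 1000✓ 1001✓ 1010✓ 1011✓ 1100✓ 1101✓ 1110✓
Round 1: -000✓ -001✓ -011✓ -100✓ -101✓ 0-00✓ 0-01✓ 00-1✓ 000-✓ 010-✓ 1-00✓ 1-01✓ 1-10✓ 10-0✓ 10-1✓ 100-✓ 101-✓ 11-0✓ 110-✓
Round 2: --00✓ --01✓ -0-1 -00-✓ -10-✓ 0-0-✓ 1--0 1-0-✓ 10--
Round 3: --0-
PIs = {--0-, -0-1, 1--0, 10--}

-0-1, 1--0, 10--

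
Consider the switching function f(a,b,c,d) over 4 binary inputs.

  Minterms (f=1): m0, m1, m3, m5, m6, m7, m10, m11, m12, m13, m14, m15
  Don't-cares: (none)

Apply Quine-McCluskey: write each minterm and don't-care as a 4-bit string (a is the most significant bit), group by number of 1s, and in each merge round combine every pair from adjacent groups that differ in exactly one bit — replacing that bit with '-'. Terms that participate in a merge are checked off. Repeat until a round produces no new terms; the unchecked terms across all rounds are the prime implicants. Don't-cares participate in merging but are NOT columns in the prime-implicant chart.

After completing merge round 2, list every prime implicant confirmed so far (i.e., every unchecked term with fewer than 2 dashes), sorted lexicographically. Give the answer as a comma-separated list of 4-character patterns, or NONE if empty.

Round 0: 0000✓ 0001✓ 0011✓ 0101✓ 0110✓ 0111✓ 1010✓ 1011✓ 1100✓ 1101✓ 1110✓ 1111✓
Round 1: -011✓ -101✓ -110✓ -111✓ 0-01✓ 0-11✓ 00-1✓ 000- 01-1✓ 011-✓ 1-10✓ 1-11✓ 101-✓ 11-0✓ 11-1✓ 110-✓ 111-✓
Round 2: --11 -1-1 -11- 0--1 1-1- 11--
PIs = {--11, -1-1, -11-, 0--1, 000-, 1-1-, 11--}

000-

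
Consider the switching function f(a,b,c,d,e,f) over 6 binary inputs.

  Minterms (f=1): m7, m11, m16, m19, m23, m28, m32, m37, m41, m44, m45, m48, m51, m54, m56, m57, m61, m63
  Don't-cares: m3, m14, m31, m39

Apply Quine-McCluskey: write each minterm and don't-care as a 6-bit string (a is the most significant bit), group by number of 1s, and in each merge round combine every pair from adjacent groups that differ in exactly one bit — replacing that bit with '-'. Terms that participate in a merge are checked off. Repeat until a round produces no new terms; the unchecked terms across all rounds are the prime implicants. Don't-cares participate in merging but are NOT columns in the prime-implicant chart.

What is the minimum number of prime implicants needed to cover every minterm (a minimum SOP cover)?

size-2^0 implicants → 000011(✓)  000111(✓)  001011(✓)  001110  010000(✓)  010011(✓)  010111(✓)  011100  011111(✓)  100000(✓)  100101(✓)  100111(✓)  101001(✓)  101100(✓)  101101(✓)  110000(✓)  110011(✓)  110110  111000(✓)  111001(✓)  111101(✓)  111111(✓)
size-2^1 implicants → -00111  -10000  -10011  -11111  0-0011(✓)  0-0111(✓)  00-011  000-11(✓)  01-111  010-11(✓)  1-0000  1-1001(✓)  1-1101(✓)  10-101  1001-1  101-01(✓)  10110-  11-000  111-01(✓)  11100-  1111-1
size-2^2 implicants → 0-0-11  1-1-01
Unchecked terms (primes): -00111, -10000, -10011, -11111, 0-0-11, 00-011, 001110, 01-111, 011100, 1-0000, 1-1-01, 10-101, 1001-1, 10110-, 11-000, 110110, 11100-, 1111-1
Minterm coverage:
  m7 ⊆ -00111,0-0-11
  m11 ⊆ 00-011 [E]
  m16 ⊆ -10000 [E]
  m19 ⊆ -10011,0-0-11
  m23 ⊆ 0-0-11,01-111
  m28 ⊆ 011100 [E]
  m32 ⊆ 1-0000 [E]
  m37 ⊆ 10-101,1001-1
  m41 ⊆ 1-1-01 [E]
  m44 ⊆ 10110- [E]
  m45 ⊆ 1-1-01,10-101,10110-
  m48 ⊆ -10000,1-0000,11-000
  m51 ⊆ -10011 [E]
  m54 ⊆ 110110 [E]
  m56 ⊆ 11-000,11100-
  m57 ⊆ 1-1-01,11100-
  m61 ⊆ 1-1-01,1111-1
  m63 ⊆ -11111,1111-1
E = {-10000, -10011, 00-011, 011100, 1-0000, 1-1-01, 10110-, 110110}
Petrick residual → -11111, 0-0-11, 10-101, 11-000
Cover = bc'd'e'f' + bc'd'ef + bcdef + a'c'ef + a'b'd'ef + a'bcde'f' + ac'd'e'f' + ace'f + ab'de'f + ab'cde' + abd'e'f' + abc'def'  |cover|=12

12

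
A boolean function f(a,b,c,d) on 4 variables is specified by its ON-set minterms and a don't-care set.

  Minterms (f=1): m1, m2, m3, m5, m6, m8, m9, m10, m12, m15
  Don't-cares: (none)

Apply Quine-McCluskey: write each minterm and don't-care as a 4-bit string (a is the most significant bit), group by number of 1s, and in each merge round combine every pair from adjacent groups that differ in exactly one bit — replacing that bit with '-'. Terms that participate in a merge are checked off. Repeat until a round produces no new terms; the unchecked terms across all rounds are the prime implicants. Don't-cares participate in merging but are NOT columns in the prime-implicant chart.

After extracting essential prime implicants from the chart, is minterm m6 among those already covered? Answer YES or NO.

YES

size-2^0 implicants → 0001(✓)  0010(✓)  0011(✓)  0101(✓)  0110(✓)  1000(✓)  1001(✓)  1010(✓)  1100(✓)  1111
size-2^1 implicants → -001  -010  0-01  0-10  00-1  001-  1-00  10-0  100-
Unchecked terms (primes): -001, -010, 0-01, 0-10, 00-1, 001-, 1-00, 10-0, 100-, 1111
Minterm coverage:
  m1 ⊆ -001,0-01,00-1
  m2 ⊆ -010,0-10,001-
  m3 ⊆ 00-1,001-
  m5 ⊆ 0-01 [E]
  m6 ⊆ 0-10 [E]
  m8 ⊆ 1-00,10-0,100-
  m9 ⊆ -001,100-
  m10 ⊆ -010,10-0
  m12 ⊆ 1-00 [E]
  m15 ⊆ 1111 [E]
E = {0-01, 0-10, 1-00, 1111}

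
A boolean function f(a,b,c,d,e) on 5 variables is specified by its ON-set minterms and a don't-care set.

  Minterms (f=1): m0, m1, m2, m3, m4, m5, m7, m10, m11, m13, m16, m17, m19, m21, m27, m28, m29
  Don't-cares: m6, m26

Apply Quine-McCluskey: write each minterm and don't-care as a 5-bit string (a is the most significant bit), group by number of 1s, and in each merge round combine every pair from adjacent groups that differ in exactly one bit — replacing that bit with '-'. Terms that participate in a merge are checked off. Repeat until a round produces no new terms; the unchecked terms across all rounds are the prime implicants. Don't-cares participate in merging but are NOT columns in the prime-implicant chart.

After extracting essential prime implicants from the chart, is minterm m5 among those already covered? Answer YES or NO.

[col 0] 00000*, 00001*, 00010*, 00011*, 00100*, 00101*, 00110*, 00111*, 01010*, 01011*, 01101*, 10000*, 10001*, 10011*, 10101*, 11010*, 11011*, 11100*, 11101*
[col 1] -0000*, -0001*, -0011*, -0101*, -1010*, -1011*, -1101*, 0-010*, 0-011*, 0-101*, 00-00*, 00-01*, 00-10*, 00-11*, 000-0*, 000-1*, 0000-*, 0001-*, 001-0*, 001-1*, 0010-*, 0011-*, 0101-*, 1-011*, 1-101*, 10-01*, 100-1*, 1000-*, 1101-*, 1110-
[col 2] --011, --101, -0-01, -00-1, -000-, -101-, 0-01-, 00--0*, 00--1*, 00-0-*, 00-1-*, 000--*, 001--*
[col 3] 00---
Prime implicants: --011, --101, -0-01, -00-1, -000-, -101-, 0-01-, 00---, 1110-
PI chart (minterm → PIs covering it):
  0 | -000-,00---
  1 | -0-01,-00-1,-000-,00---
  2 | 0-01-,00---
  3 | --011,-00-1,0-01-,00---
  4 | 00---  (sole → essential)
  5 | --101,-0-01,00---
  7 | 00---  (sole → essential)
  10 | -101-,0-01-
  11 | --011,-101-,0-01-
  13 | --101  (sole → essential)
  16 | -000-  (sole → essential)
  17 | -0-01,-00-1,-000-
  19 | --011,-00-1
  21 | --101,-0-01
  27 | --011,-101-
  28 | 1110-  (sole → essential)
  29 | --101,1110-
Essential prime implicants: --101, -000-, 00---, 1110-

YES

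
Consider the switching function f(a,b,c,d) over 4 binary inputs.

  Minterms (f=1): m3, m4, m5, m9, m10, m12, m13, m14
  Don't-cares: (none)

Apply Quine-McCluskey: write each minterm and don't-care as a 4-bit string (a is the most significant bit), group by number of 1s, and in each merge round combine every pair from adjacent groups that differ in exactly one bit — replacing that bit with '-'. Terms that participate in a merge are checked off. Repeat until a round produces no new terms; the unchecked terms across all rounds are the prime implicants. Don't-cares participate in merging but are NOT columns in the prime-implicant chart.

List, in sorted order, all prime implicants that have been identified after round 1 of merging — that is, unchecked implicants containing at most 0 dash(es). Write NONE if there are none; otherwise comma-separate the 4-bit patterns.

size-2^0 implicants → 0011  0100(✓)  0101(✓)  1001(✓)  1010(✓)  1100(✓)  1101(✓)  1110(✓)
size-2^1 implicants → -100(✓)  -101(✓)  010-(✓)  1-01  1-10  11-0  110-(✓)
size-2^2 implicants → -10-
Unchecked terms (primes): -10-, 0011, 1-01, 1-10, 11-0

0011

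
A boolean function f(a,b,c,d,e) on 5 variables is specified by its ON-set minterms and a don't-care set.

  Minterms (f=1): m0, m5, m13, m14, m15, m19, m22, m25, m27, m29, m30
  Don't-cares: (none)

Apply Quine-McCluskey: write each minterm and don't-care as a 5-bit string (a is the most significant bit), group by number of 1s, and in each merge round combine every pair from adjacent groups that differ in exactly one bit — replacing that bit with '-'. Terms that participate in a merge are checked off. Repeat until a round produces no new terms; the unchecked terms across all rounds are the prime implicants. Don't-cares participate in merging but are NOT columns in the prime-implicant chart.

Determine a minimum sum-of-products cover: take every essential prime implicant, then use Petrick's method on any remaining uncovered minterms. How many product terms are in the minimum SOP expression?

6

[col 0] 00000, 00101*, 01101*, 01110*, 01111*, 10011*, 10110*, 11001*, 11011*, 11101*, 11110*
[col 1] -1101, -1110, 0-101, 011-1, 0111-, 1-011, 1-110, 11-01, 110-1
Prime implicants: -1101, -1110, 0-101, 00000, 011-1, 0111-, 1-011, 1-110, 11-01, 110-1
PI chart (minterm → PIs covering it):
  0 | 00000  (sole → essential)
  5 | 0-101  (sole → essential)
  13 | -1101,0-101,011-1
  14 | -1110,0111-
  15 | 011-1,0111-
  19 | 1-011  (sole → essential)
  22 | 1-110  (sole → essential)
  25 | 11-01,110-1
  27 | 1-011,110-1
  29 | -1101,11-01
  30 | -1110,1-110
Essential prime implicants: 0-101, 00000, 1-011, 1-110
Petrick residual → 0111-, 11-01
Minimum SOP uses 6 PIs: a'cd'e + a'b'c'd'e' + a'bcd + ac'de + acde' + abd'e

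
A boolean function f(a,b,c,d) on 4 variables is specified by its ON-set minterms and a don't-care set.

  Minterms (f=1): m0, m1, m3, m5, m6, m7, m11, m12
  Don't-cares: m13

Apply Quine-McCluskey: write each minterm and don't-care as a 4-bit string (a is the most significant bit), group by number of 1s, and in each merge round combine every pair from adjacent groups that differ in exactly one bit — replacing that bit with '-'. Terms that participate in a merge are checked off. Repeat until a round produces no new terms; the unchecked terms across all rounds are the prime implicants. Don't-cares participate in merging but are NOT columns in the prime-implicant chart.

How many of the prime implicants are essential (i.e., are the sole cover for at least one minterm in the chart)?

4

Round 0: 0000✓ 0001✓ 0011✓ 0101✓ 0110✓ 0111✓ 1011✓ 1100✓ 1101✓
Round 1: -011 -101 0-01✓ 0-11✓ 00-1✓ 000- 01-1✓ 011- 110-
Round 2: 0--1
PIs = {-011, -101, 0--1, 000-, 011-, 110-}
Coverage chart:
  m0: 000- ←essential
  m1: 0--1,000-
  m3: -011,0--1
  m5: -101,0--1
  m6: 011- ←essential
  m7: 0--1,011-
  m11: -011 ←essential
  m12: 110- ←essential
Essential: -011, 000-, 011-, 110-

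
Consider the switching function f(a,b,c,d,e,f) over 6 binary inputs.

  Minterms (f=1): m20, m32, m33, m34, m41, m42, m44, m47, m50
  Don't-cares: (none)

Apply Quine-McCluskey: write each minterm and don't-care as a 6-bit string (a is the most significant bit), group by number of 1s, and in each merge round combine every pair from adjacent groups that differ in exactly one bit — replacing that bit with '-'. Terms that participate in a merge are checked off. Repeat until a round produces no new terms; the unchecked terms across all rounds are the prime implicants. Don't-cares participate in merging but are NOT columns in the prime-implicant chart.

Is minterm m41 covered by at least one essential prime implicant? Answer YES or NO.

size-2^0 implicants → 010100  100000(✓)  100001(✓)  100010(✓)  101001(✓)  101010(✓)  101100  101111  110010(✓)
size-2^1 implicants → 1-0010  10-001  10-010  1000-0  10000-
Unchecked terms (primes): 010100, 1-0010, 10-001, 10-010, 1000-0, 10000-, 101100, 101111
Minterm coverage:
  m20 ⊆ 010100 [E]
  m32 ⊆ 1000-0,10000-
  m33 ⊆ 10-001,10000-
  m34 ⊆ 1-0010,10-010,1000-0
  m41 ⊆ 10-001 [E]
  m42 ⊆ 10-010 [E]
  m44 ⊆ 101100 [E]
  m47 ⊆ 101111 [E]
  m50 ⊆ 1-0010 [E]
E = {010100, 1-0010, 10-001, 10-010, 101100, 101111}

YES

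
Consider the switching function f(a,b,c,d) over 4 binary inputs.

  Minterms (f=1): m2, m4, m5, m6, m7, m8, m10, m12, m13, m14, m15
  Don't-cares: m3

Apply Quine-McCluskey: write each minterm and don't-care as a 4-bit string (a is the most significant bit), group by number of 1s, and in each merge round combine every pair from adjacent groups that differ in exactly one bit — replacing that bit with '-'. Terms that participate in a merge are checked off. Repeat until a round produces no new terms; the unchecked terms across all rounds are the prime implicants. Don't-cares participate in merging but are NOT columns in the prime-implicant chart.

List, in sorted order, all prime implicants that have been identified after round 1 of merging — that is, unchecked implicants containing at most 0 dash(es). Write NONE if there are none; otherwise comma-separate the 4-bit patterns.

[col 0] 0010*, 0011*, 0100*, 0101*, 0110*, 0111*, 1000*, 1010*, 1100*, 1101*, 1110*, 1111*
[col 1] -010*, -100*, -101*, -110*, -111*, 0-10*, 0-11*, 001-*, 01-0*, 01-1*, 010-*, 011-*, 1-00*, 1-10*, 10-0*, 11-0*, 11-1*, 110-*, 111-*
[col 2] --10, -1-0*, -1-1*, -10-*, -11-*, 0-1-, 01--*, 1--0, 11--*
[col 3] -1--
Prime implicants: --10, -1--, 0-1-, 1--0

NONE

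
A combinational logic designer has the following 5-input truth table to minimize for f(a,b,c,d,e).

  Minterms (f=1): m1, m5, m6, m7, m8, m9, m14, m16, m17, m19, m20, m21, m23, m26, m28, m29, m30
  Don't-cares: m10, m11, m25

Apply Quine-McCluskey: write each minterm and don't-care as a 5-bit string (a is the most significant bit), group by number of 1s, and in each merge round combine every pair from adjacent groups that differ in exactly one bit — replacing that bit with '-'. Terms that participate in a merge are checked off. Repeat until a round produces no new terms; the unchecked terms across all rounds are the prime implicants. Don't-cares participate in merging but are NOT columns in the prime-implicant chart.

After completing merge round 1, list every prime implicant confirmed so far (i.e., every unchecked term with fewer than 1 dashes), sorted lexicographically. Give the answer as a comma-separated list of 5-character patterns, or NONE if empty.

[col 0] 00001*, 00101*, 00110*, 00111*, 01000*, 01001*, 01010*, 01011*, 01110*, 10000*, 10001*, 10011*, 10100*, 10101*, 10111*, 11001*, 11010*, 11100*, 11101*, 11110*
[col 1] -0001*, -0101*, -0111*, -1001*, -1010*, -1110*, 0-001*, 0-110, 00-01*, 001-1*, 0011-, 01-10*, 010-0*, 010-1*, 0100-*, 0101-*, 1-001*, 1-100*, 1-101*, 10-00*, 10-01*, 10-11*, 100-1*, 1000-*, 101-1*, 1010-*, 11-01*, 11-10*, 111-0, 1110-*
[col 2] --001, -0-01, -01-1, -1-10, 010--, 1--01, 1-10-, 10--1, 10-0-
Prime implicants: --001, -0-01, -01-1, -1-10, 0-110, 0011-, 010--, 1--01, 1-10-, 10--1, 10-0-, 111-0

NONE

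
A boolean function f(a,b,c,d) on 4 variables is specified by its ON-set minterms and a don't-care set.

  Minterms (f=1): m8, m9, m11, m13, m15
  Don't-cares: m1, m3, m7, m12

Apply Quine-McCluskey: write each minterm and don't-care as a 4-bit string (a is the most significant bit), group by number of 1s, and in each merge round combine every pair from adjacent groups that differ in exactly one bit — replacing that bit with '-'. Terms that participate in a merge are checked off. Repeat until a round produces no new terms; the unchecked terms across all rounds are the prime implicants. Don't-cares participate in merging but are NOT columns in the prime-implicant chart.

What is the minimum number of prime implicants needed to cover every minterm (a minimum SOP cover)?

[col 0] 0001*, 0011*, 0111*, 1000*, 1001*, 1011*, 1100*, 1101*, 1111*
[col 1] -001*, -011*, -111*, 0-11*, 00-1*, 1-00*, 1-01*, 1-11*, 10-1*, 100-*, 11-1*, 110-*
[col 2] --11, -0-1, 1--1, 1-0-
Prime implicants: --11, -0-1, 1--1, 1-0-
PI chart (minterm → PIs covering it):
  8 | 1-0-  (sole → essential)
  9 | -0-1,1--1,1-0-
  11 | --11,-0-1,1--1
  13 | 1--1,1-0-
  15 | --11,1--1
Essential prime implicants: 1-0-
Petrick residual → --11
Minimum SOP uses 2 PIs: cd + ac'

2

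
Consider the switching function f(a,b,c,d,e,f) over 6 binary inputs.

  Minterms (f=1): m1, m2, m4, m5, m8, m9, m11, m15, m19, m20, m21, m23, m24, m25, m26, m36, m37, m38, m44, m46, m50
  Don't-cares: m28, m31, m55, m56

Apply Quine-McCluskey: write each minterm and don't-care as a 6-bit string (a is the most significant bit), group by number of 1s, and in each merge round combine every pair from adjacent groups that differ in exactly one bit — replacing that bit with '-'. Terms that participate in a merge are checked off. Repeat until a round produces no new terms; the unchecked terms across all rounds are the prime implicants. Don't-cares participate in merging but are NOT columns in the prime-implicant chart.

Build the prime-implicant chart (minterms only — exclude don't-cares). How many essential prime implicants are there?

size-2^0 implicants → 000001(✓)  000010  000100(✓)  000101(✓)  001000(✓)  001001(✓)  001011(✓)  001111(✓)  010011(✓)  010100(✓)  010101(✓)  010111(✓)  011000(✓)  011001(✓)  011010(✓)  011100(✓)  011111(✓)  100100(✓)  100101(✓)  100110(✓)  101100(✓)  101110(✓)  110010  110111(✓)  111000(✓)
size-2^1 implicants → -00100(✓)  -00101(✓)  -10111  -11000  0-0100(✓)  0-0101(✓)  0-1000(✓)  0-1001(✓)  0-1111  00-001  000-01  00010-(✓)  001-11  0010-1  00100-(✓)  01-100  01-111  010-11  0101-1  01010-(✓)  011-00  0110-0  01100-(✓)  10-100(✓)  10-110(✓)  1001-0(✓)  10010-(✓)  1011-0(✓)
size-2^2 implicants → -0010-  0-010-  0-100-  10-1-0
Unchecked terms (primes): -0010-, -10111, -11000, 0-010-, 0-100-, 0-1111, 00-001, 000-01, 000010, 001-11, 0010-1, 01-100, 01-111, 010-11, 0101-1, 011-00, 0110-0, 10-1-0, 110010
Minterm coverage:
  m1 ⊆ 00-001,000-01
  m2 ⊆ 000010 [E]
  m4 ⊆ -0010-,0-010-
  m5 ⊆ -0010-,0-010-,000-01
  m8 ⊆ 0-100- [E]
  m9 ⊆ 0-100-,00-001,0010-1
  m11 ⊆ 001-11,0010-1
  m15 ⊆ 0-1111,001-11
  m19 ⊆ 010-11 [E]
  m20 ⊆ 0-010-,01-100
  m21 ⊆ 0-010-,0101-1
  m23 ⊆ -10111,01-111,010-11,0101-1
  m24 ⊆ -11000,0-100-,011-00,0110-0
  m25 ⊆ 0-100- [E]
  m26 ⊆ 0110-0 [E]
  m36 ⊆ -0010-,10-1-0
  m37 ⊆ -0010- [E]
  m38 ⊆ 10-1-0 [E]
  m44 ⊆ 10-1-0 [E]
  m46 ⊆ 10-1-0 [E]
  m50 ⊆ 110010 [E]
E = {-0010-, 0-100-, 000010, 010-11, 0110-0, 10-1-0, 110010}

7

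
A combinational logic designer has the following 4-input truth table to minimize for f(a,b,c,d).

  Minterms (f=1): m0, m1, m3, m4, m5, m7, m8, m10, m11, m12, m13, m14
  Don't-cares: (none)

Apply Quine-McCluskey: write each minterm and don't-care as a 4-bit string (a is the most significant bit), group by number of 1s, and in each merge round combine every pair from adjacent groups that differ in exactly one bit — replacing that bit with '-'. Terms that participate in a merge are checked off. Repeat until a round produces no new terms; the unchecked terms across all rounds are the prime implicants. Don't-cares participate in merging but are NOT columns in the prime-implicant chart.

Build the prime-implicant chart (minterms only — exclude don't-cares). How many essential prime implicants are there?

3

Round 0: 0000✓ 0001✓ 0011✓ 0100✓ 0101✓ 0111✓ 1000✓ 1010✓ 1011✓ 1100✓ 1101✓ 1110✓
Round 1: -000✓ -011 -100✓ -101✓ 0-00✓ 0-01✓ 0-11✓ 00-1✓ 000-✓ 01-1✓ 010-✓ 1-00✓ 1-10✓ 10-0✓ 101- 11-0✓ 110-✓
Round 2: --00 -10- 0--1 0-0- 1--0
PIs = {--00, -011, -10-, 0--1, 0-0-, 1--0, 101-}
Coverage chart:
  m0: --00,0-0-
  m1: 0--1,0-0-
  m3: -011,0--1
  m4: --00,-10-,0-0-
  m5: -10-,0--1,0-0-
  m7: 0--1 ←essential
  m8: --00,1--0
  m10: 1--0,101-
  m11: -011,101-
  m12: --00,-10-,1--0
  m13: -10- ←essential
  m14: 1--0 ←essential
Essential: -10-, 0--1, 1--0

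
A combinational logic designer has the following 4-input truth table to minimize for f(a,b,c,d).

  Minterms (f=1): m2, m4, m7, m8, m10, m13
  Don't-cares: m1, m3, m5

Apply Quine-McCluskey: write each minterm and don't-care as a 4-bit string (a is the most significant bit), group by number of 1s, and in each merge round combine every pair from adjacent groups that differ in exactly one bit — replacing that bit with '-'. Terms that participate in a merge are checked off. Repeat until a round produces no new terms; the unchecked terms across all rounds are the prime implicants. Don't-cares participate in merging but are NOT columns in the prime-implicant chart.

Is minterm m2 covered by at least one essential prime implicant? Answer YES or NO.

[col 0] 0001*, 0010*, 0011*, 0100*, 0101*, 0111*, 1000*, 1010*, 1101*
[col 1] -010, -101, 0-01*, 0-11*, 00-1*, 001-, 01-1*, 010-, 10-0
[col 2] 0--1
Prime implicants: -010, -101, 0--1, 001-, 010-, 10-0
PI chart (minterm → PIs covering it):
  2 | -010,001-
  4 | 010-  (sole → essential)
  7 | 0--1  (sole → essential)
  8 | 10-0  (sole → essential)
  10 | -010,10-0
  13 | -101  (sole → essential)
Essential prime implicants: -101, 0--1, 010-, 10-0

NO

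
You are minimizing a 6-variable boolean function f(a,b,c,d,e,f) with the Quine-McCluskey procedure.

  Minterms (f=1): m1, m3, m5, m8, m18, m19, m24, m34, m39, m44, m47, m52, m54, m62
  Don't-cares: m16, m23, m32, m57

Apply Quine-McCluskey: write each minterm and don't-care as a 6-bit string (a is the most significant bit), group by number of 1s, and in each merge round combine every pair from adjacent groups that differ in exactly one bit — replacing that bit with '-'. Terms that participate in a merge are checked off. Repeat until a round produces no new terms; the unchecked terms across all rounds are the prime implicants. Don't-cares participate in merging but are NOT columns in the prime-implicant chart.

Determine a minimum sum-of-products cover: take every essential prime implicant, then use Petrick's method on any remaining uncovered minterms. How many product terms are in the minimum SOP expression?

[col 0] 000001*, 000011*, 000101*, 001000*, 010000*, 010010*, 010011*, 010111*, 011000*, 100000*, 100010*, 100111*, 101100, 101111*, 110100*, 110110*, 111001, 111110*
[col 1] 0-0011, 0-1000, 000-01, 0000-1, 01-000, 010-11, 0100-0, 01001-, 10-111, 1000-0, 11-110, 1101-0
Prime implicants: 0-0011, 0-1000, 000-01, 0000-1, 01-000, 010-11, 0100-0, 01001-, 10-111, 1000-0, 101100, 11-110, 1101-0, 111001
PI chart (minterm → PIs covering it):
  1 | 000-01,0000-1
  3 | 0-0011,0000-1
  5 | 000-01  (sole → essential)
  8 | 0-1000  (sole → essential)
  18 | 0100-0,01001-
  19 | 0-0011,010-11,01001-
  24 | 0-1000,01-000
  34 | 1000-0  (sole → essential)
  39 | 10-111  (sole → essential)
  44 | 101100  (sole → essential)
  47 | 10-111  (sole → essential)
  52 | 1101-0  (sole → essential)
  54 | 11-110,1101-0
  62 | 11-110  (sole → essential)
Essential prime implicants: 0-1000, 000-01, 10-111, 1000-0, 101100, 11-110, 1101-0
Petrick residual → 0-0011, 0100-0
Minimum SOP uses 9 PIs: a'c'd'ef + a'cd'e'f' + a'b'c'e'f + a'bc'd'f' + ab'def + ab'c'd'f' + ab'cde'f' + abdef' + abc'df'

9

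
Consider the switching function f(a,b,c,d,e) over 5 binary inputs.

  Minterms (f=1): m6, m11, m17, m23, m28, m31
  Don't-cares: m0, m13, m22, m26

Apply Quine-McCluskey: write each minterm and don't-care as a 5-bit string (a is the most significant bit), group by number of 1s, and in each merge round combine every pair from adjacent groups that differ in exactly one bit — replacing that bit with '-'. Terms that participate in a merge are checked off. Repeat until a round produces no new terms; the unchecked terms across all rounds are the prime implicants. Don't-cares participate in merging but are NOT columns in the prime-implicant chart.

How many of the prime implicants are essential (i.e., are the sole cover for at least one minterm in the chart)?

5

[col 0] 00000, 00110*, 01011, 01101, 10001, 10110*, 10111*, 11010, 11100, 11111*
[col 1] -0110, 1-111, 1011-
Prime implicants: -0110, 00000, 01011, 01101, 1-111, 10001, 1011-, 11010, 11100
PI chart (minterm → PIs covering it):
  6 | -0110  (sole → essential)
  11 | 01011  (sole → essential)
  17 | 10001  (sole → essential)
  23 | 1-111,1011-
  28 | 11100  (sole → essential)
  31 | 1-111  (sole → essential)
Essential prime implicants: -0110, 01011, 1-111, 10001, 11100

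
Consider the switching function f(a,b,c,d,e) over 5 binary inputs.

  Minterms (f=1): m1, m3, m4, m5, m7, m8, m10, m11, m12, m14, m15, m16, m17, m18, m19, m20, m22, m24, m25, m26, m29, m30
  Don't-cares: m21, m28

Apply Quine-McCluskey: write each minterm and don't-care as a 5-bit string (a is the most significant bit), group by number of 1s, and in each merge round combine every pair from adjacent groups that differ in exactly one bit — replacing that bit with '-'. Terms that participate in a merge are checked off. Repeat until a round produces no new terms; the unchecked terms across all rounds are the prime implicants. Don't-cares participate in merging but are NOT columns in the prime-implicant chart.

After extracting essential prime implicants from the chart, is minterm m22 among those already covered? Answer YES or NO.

YES

[col 0] 00001*, 00011*, 00100*, 00101*, 00111*, 01000*, 01010*, 01011*, 01100*, 01110*, 01111*, 10000*, 10001*, 10010*, 10011*, 10100*, 10101*, 10110*, 11000*, 11001*, 11010*, 11100*, 11101*, 11110*
[col 1] -0001*, -0011*, -0100*, -0101*, -1000*, -1010*, -1100*, -1110*, 0-011*, 0-100*, 0-111*, 00-01*, 00-11*, 000-1*, 001-1*, 0010-*, 01-00*, 01-10*, 01-11*, 010-0*, 0101-*, 011-0*, 0111-*, 1-000*, 1-001*, 1-010*, 1-100*, 1-101*, 1-110*, 10-00*, 10-01*, 10-10*, 100-0*, 100-1*, 1000-*, 1001-*, 101-0*, 1010-*, 11-00*, 11-01*, 11-10*, 110-0*, 1100-*, 111-0*, 1110-*
[col 2] --100, -0-01, -00-1, -010-, -1-00*, -1-10*, -10-0*, -11-0*, 0--11, 00--1, 01--0*, 01-1-, 1--00*, 1--01*, 1--10*, 1-0-0*, 1-00-*, 1-1-0*, 1-10-*, 10--0*, 10-0-*, 100--, 11--0*, 11-0-*
[col 3] -1--0, 1---0, 1--0-
Prime implicants: --100, -0-01, -00-1, -010-, -1--0, 0--11, 00--1, 01-1-, 1---0, 1--0-, 100--
PI chart (minterm → PIs covering it):
  1 | -0-01,-00-1,00--1
  3 | -00-1,0--11,00--1
  4 | --100,-010-
  5 | -0-01,-010-,00--1
  7 | 0--11,00--1
  8 | -1--0  (sole → essential)
  10 | -1--0,01-1-
  11 | 0--11,01-1-
  12 | --100,-1--0
  14 | -1--0,01-1-
  15 | 0--11,01-1-
  16 | 1---0,1--0-,100--
  17 | -0-01,-00-1,1--0-,100--
  18 | 1---0,100--
  19 | -00-1,100--
  20 | --100,-010-,1---0,1--0-
  22 | 1---0  (sole → essential)
  24 | -1--0,1---0,1--0-
  25 | 1--0-  (sole → essential)
  26 | -1--0,1---0
  29 | 1--0-  (sole → essential)
  30 | -1--0,1---0
Essential prime implicants: -1--0, 1---0, 1--0-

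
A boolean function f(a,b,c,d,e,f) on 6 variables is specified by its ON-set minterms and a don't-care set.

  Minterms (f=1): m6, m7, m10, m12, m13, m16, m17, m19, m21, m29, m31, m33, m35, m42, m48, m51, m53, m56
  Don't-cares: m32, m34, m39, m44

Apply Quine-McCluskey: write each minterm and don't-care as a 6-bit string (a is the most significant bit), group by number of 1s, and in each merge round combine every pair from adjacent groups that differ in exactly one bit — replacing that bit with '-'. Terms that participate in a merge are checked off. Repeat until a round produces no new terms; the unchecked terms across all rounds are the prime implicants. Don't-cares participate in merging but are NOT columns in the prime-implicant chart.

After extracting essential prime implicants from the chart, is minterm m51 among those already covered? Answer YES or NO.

NO

Round 0: 000110✓ 000111✓ 001010✓ 001100✓ 001101✓ 010000✓ 010001✓ 010011✓ 010101✓ 011101✓ 011111✓ 100000✓ 100001✓ 100010✓ 100011✓ 100111✓ 101010✓ 101100✓ 110000✓ 110011✓ 110101✓ 111000✓
Round 1: -00111 -01010 -01100 -10000 -10011 -10101 0-1101 00011- 00110- 01-101 010-01 0100-1 01000- 0111-1 1-0000 1-0011 10-010 100-11 1000-0✓ 1000-1✓ 10000-✓ 10001-✓ 11-000
Round 2: 1000--
PIs = {-00111, -01010, -01100, -10000, -10011, -10101, 0-1101, 00011-, 00110-, 01-101, 010-01, 0100-1, 01000-, 0111-1, 1-0000, 1-0011, 10-010, 100-11, 1000--, 11-000}
Coverage chart:
  m6: 00011- ←essential
  m7: -00111,00011-
  m10: -01010 ←essential
  m12: -01100,00110-
  m13: 0-1101,00110-
  m16: -10000,01000-
  m17: 010-01,0100-1,01000-
  m19: -10011,0100-1
  m21: -10101,01-101,010-01
  m29: 0-1101,01-101,0111-1
  m31: 0111-1 ←essential
  m33: 1000-- ←essential
  m35: 1-0011,100-11,1000--
  m42: -01010,10-010
  m48: -10000,1-0000,11-000
  m51: -10011,1-0011
  m53: -10101 ←essential
  m56: 11-000 ←essential
Essential: -01010, -10101, 00011-, 0111-1, 1000--, 11-000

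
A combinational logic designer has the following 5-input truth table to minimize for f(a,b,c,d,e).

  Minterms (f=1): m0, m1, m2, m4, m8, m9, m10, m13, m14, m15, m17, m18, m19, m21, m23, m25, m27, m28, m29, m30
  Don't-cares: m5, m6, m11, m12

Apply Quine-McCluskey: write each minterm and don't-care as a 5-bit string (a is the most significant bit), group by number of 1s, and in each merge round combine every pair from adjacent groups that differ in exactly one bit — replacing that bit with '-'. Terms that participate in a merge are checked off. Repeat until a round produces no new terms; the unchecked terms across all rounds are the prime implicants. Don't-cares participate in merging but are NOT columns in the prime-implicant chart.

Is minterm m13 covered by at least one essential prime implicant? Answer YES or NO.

[col 0] 00000*, 00001*, 00010*, 00100*, 00101*, 00110*, 01000*, 01001*, 01010*, 01011*, 01100*, 01101*, 01110*, 01111*, 10001*, 10010*, 10011*, 10101*, 10111*, 11001*, 11011*, 11100*, 11101*, 11110*
[col 1] -0001*, -0010, -0101*, -1001*, -1011*, -1100*, -1101*, -1110*, 0-000*, 0-001*, 0-010*, 0-100*, 0-101*, 0-110*, 00-00*, 00-01*, 00-10*, 000-0*, 0000-*, 001-0*, 0010-*, 01-00*, 01-01*, 01-10*, 01-11*, 010-0*, 010-1*, 0100-*, 0101-*, 011-0*, 011-1*, 0110-*, 0111-*, 1-001*, 1-011*, 1-101*, 10-01*, 10-11*, 100-1*, 1001-, 101-1*, 11-01*, 110-1*, 111-0*, 1110-*
[col 2] --001*, --101*, -0-01*, -1-01*, -10-1, -11-0, -110-, 0--00*, 0--01*, 0--10*, 0-0-0*, 0-00-*, 0-1-0*, 0-10-*, 00--0*, 00-0-*, 01--0*, 01--1*, 01-0-*, 01-1-*, 010--*, 011--*, 1--01*, 1-0-1, 10--1
[col 3] ---01, 0---0, 0--0-, 01---
Prime implicants: ---01, -0010, -10-1, -11-0, -110-, 0---0, 0--0-, 01---, 1-0-1, 10--1, 1001-
PI chart (minterm → PIs covering it):
  0 | 0---0,0--0-
  1 | ---01,0--0-
  2 | -0010,0---0
  4 | 0---0,0--0-
  8 | 0---0,0--0-,01---
  9 | ---01,-10-1,0--0-,01---
  10 | 0---0,01---
  13 | ---01,-110-,0--0-,01---
  14 | -11-0,0---0,01---
  15 | 01---  (sole → essential)
  17 | ---01,1-0-1,10--1
  18 | -0010,1001-
  19 | 1-0-1,10--1,1001-
  21 | ---01,10--1
  23 | 10--1  (sole → essential)
  25 | ---01,-10-1,1-0-1
  27 | -10-1,1-0-1
  28 | -11-0,-110-
  29 | ---01,-110-
  30 | -11-0  (sole → essential)
Essential prime implicants: -11-0, 01---, 10--1

YES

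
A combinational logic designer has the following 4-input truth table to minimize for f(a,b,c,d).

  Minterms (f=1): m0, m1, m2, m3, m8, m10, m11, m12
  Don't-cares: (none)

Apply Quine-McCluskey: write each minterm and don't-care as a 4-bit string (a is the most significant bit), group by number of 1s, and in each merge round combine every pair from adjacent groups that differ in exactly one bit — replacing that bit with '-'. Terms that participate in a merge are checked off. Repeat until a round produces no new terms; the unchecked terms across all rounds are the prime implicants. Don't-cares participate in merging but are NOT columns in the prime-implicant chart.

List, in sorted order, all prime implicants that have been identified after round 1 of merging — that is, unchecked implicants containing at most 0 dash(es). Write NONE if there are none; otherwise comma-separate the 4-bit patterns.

NONE

Round 0: 0000✓ 0001✓ 0010✓ 0011✓ 1000✓ 1010✓ 1011✓ 1100✓
Round 1: -000✓ -010✓ -011✓ 00-0✓ 00-1✓ 000-✓ 001-✓ 1-00 10-0✓ 101-✓
Round 2: -0-0 -01- 00--
PIs = {-0-0, -01-, 00--, 1-00}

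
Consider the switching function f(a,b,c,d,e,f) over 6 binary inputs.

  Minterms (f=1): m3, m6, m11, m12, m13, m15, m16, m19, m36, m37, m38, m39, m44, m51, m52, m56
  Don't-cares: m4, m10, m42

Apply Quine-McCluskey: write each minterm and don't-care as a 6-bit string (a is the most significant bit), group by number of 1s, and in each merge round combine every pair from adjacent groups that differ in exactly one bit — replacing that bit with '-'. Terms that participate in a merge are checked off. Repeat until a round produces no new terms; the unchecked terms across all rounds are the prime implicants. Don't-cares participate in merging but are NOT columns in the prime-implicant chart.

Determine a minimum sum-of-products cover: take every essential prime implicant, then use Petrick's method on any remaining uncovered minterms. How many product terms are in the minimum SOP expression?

Round 0: 000011✓ 000100✓ 000110✓ 001010✓ 001011✓ 001100✓ 001101✓ 001111✓ 010000 010011✓ 100100✓ 100101✓ 100110✓ 100111✓ 101010✓ 101100✓ 110011✓ 110100✓ 111000
Round 1: -00100✓ -00110✓ -01010 -01100✓ -10011 0-0011 00-011 00-100✓ 0001-0✓ 001-11 00101- 0011-1 00110- 1-0100 10-100✓ 1001-0✓ 1001-1✓ 10010-✓ 10011-✓
Round 2: -0-100 -001-0 1001--
PIs = {-0-100, -001-0, -01010, -10011, 0-0011, 00-011, 001-11, 00101-, 0011-1, 00110-, 010000, 1-0100, 1001--, 111000}
Coverage chart:
  m3: 0-0011,00-011
  m6: -001-0 ←essential
  m11: 00-011,001-11,00101-
  m12: -0-100,00110-
  m13: 0011-1,00110-
  m15: 001-11,0011-1
  m16: 010000 ←essential
  m19: -10011,0-0011
  m36: -0-100,-001-0,1-0100,1001--
  m37: 1001-- ←essential
  m38: -001-0,1001--
  m39: 1001-- ←essential
  m44: -0-100 ←essential
  m51: -10011 ←essential
  m52: 1-0100 ←essential
  m56: 111000 ←essential
Essential: -0-100, -001-0, -10011, 010000, 1-0100, 1001--, 111000
Petrick residual → 00-011, 0011-1
Min cover (9 terms): b'de'f' + b'c'df' + bc'd'ef + a'b'd'ef + a'b'cdf + a'bc'd'e'f' + ac'de'f' + ab'c'd + abcd'e'f'

9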